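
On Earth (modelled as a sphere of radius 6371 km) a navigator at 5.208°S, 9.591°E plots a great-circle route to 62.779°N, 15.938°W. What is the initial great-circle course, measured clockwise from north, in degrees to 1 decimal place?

Δλ = -25.529° = -0.4456 rad.
y = sin Δλ · cos φ₂ = (-0.4310)(0.4574) = -0.1971
x = cos φ₁ sin φ₂ − sin φ₁ cos φ₂ cos Δλ = (0.9959)(0.8892) − (-0.0908)(0.4574)(0.9024) = 0.9230
θ = atan2(y, x) = -12.06°; adding 360° gives 347.9°.

347.9°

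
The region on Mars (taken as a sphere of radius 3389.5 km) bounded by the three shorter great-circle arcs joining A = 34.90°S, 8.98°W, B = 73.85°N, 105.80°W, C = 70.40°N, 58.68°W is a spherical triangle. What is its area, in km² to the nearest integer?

Side lengths (central angles): a = 0.2522, b = 1.9402, c = 2.1854 rad; semiperimeter s = 2.1889.
By l'Huilier's theorem, tan(E/4) = √[tan(s/2) tan((s−a)/2) tan((s−b)/2) tan((s−c)/2)], giving spherical excess E = 0.0988 rad.
Area = E·R² = 0.0988 × (3389.5)² ≈ 1135220 km².

1135220 km²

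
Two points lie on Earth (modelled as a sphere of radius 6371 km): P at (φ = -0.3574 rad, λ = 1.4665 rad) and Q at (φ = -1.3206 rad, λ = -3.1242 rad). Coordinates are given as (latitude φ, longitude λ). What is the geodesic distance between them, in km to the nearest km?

Let φ₁ = -0.3574 rad, φ₂ = -1.3206 rad, and Δλ = 1.6925 rad.
Haversine: a = sin²(Δφ/2) + cos φ₁ cos φ₂ sin²(Δλ/2) = 0.2146 + (0.9368)(0.2476)(0.5607) = 0.34460.
Central angle c = 2·arcsin(√a) = 1.25477 rad.
Distance = R·c = 6371 × 1.2548 ≈ 7994 km.

7994 km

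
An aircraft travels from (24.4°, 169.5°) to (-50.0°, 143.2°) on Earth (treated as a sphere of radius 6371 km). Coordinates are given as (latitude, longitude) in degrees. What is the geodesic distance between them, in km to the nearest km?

8671 km

Let φ₁ = 0.4259 rad, φ₂ = -0.8727 rad, and Δλ = -0.4590 rad.
cos c = sin φ₁ sin φ₂ + cos φ₁ cos φ₂ cos Δλ = (0.4131)(-0.7660) + (0.9107)(0.6428)(0.8965) = 0.20833,
so c = arccos(0.20833) = 1.36093 rad.
Distance = R·c = 6371 × 1.3609 ≈ 8671 km.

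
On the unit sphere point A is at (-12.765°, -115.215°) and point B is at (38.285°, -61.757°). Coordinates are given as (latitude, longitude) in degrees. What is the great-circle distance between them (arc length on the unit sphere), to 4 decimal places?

Let φ₁ = -0.2228 rad, φ₂ = 0.6682 rad, and Δλ = 0.9330 rad.
cos c = sin φ₁ sin φ₂ + cos φ₁ cos φ₂ cos Δλ = (-0.2210)(0.6196) + (0.9753)(0.7849)(0.5954) = 0.31891,
so c = arccos(0.31891) = 1.24621 rad.
On the unit sphere the arc length equals the central angle: 1.2462.

1.2462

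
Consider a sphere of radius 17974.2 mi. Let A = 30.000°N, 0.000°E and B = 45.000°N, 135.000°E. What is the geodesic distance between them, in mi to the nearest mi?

With latitudes φ₁ = 30.000°, φ₂ = 45.000° and longitude difference Δλ = 135.000°:
Haversine: a = sin²(Δφ/2) + cos φ₁ cos φ₂ sin²(Δλ/2) = 0.0170 + (0.8660)(0.7071)(0.8536) = 0.53973.
Central angle c = 2·arcsin(√a) = 1.65034 rad.
Distance = R·c = 17974.2 × 1.6503 ≈ 29664 mi.

29664 mi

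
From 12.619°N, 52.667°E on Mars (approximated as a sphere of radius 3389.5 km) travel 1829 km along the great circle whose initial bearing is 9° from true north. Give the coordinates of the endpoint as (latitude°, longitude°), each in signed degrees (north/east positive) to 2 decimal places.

Angular distance δ = d/R = 1829/3389.5 = 0.53961 rad; initial bearing θ = 0.1571 rad.
sin φ₂ = sin φ₁ cos δ + cos φ₁ sin δ cos θ = (0.2185)(0.8579) + (0.9758)(0.5138)(0.9877) = 0.6826, so φ₂ = 43.05°.
Δλ = atan2(sin θ sin δ cos φ₁, cos δ − sin φ₁ sin φ₂) = atan2(0.0784, 0.7088) = 6.315°.
λ₂ = 52.667° + 6.315° = 58.98°.

43.05°, 58.98°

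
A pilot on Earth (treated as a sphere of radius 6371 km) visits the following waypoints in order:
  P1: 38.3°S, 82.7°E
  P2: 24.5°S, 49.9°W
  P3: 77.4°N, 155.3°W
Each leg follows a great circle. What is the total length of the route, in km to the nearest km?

24497 km

Leg P1→P2: central angle 1.7991 rad, distance 11462.2 km.
Leg P2→P3: central angle 2.0459 rad, distance 13034.3 km.
Total: 11462.2 + 13034.3 ≈ 24497 km.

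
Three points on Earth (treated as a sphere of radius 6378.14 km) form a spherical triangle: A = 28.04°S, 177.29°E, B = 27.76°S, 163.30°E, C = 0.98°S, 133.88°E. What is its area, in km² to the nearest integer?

1790502 km²

Side lengths (central angles): a = 0.6783, b = 0.8644, c = 0.2157 rad; semiperimeter s = 0.8792.
By l'Huilier's theorem, tan(E/4) = √[tan(s/2) tan((s−a)/2) tan((s−b)/2) tan((s−c)/2)], giving spherical excess E = 0.0440 rad.
Area = E·R² = 0.0440 × (6378.14)² ≈ 1790502 km².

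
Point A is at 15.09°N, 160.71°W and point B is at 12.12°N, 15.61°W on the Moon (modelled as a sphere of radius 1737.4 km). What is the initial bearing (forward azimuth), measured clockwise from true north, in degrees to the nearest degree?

54°

Δλ = 145.100° = 2.5325 rad.
y = sin Δλ · cos φ₂ = (0.5721)(0.9777) = 0.5594
x = cos φ₁ sin φ₂ − sin φ₁ cos φ₂ cos Δλ = (0.9655)(0.2100) − (0.2603)(0.9777)(-0.8202) = 0.4115
θ = atan2(y, x) = 53.66°, so the bearing is 54°.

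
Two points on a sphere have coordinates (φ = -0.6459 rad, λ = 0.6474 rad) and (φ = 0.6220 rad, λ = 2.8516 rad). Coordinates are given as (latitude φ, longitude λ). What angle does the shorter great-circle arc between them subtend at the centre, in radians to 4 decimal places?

Let φ₁ = -0.6459 rad, φ₂ = 0.6220 rad, and Δλ = 2.2042 rad.
cos c = sin φ₁ sin φ₂ + cos φ₁ cos φ₂ cos Δλ = (-0.6019)(0.5827) + (0.7986)(0.8127)(-0.5919) = -0.73485,
so c = arccos(-0.73485) = 2.39624 rad.
So the angular separation is 2.3962 rad.

2.3962 rad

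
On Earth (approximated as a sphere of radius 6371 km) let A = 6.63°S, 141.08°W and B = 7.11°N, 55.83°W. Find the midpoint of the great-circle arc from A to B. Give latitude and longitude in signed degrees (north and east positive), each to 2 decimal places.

Central angle δ = 1.5034 rad. Interpolating on the sphere with fraction f = 0.5:
P = [sin((1−f)δ)·A + sin(fδ)·B] / sin δ = 0.6844·A + 0.6844·B in Cartesian coordinates,
giving P = (-0.1475, -0.9890, 0.0057), i.e. latitude 0.33°, longitude -98.48°.

0.33°, -98.48°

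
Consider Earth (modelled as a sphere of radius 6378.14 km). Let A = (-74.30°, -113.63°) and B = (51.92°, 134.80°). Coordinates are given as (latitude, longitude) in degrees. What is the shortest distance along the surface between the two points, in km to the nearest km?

16141 km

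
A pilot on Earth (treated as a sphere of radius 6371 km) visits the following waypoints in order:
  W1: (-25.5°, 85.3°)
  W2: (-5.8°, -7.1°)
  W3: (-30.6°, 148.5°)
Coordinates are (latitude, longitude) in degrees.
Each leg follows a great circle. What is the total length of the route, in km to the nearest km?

Leg W1→W2: central angle 1.5649 rad, distance 9969.9 km.
Leg W2→W3: central angle 2.3868 rad, distance 15206.3 km.
Total: 9969.9 + 15206.3 ≈ 25176 km.

25176 km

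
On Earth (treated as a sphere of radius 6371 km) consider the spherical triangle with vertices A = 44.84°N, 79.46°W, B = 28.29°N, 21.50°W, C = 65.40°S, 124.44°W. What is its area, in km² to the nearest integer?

58620380 km²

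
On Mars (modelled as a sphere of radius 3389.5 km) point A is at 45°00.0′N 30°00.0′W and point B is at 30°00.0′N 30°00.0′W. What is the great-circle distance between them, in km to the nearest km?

887 km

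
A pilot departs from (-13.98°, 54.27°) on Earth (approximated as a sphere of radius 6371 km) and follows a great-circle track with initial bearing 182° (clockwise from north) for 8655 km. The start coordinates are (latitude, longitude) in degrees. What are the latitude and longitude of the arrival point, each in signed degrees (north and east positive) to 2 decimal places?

Angular distance δ = d/R = 8655/6371 = 1.35850 rad; initial bearing θ = 3.1765 rad.
sin φ₂ = sin φ₁ cos δ + cos φ₁ sin δ cos θ = (-0.2416)(0.2107) + (0.9704)(0.9775)(-0.9994) = -0.9989, so φ₂ = -87.34°.
Δλ = atan2(sin θ sin δ cos φ₁, cos δ − sin φ₁ sin φ₂) = atan2(-0.0331, -0.0306) = -132.763°.
λ₂ = 54.270° − 132.763° = -78.49°.

-87.34°, -78.49°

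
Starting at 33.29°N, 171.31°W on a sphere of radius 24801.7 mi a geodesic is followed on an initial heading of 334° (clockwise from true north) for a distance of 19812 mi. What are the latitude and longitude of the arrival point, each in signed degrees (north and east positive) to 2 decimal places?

67.10°, 134.86°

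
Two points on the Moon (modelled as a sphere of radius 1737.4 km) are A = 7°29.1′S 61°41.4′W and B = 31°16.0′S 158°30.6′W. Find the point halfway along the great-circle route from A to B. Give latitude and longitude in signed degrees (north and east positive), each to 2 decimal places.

-27.83°, -105.33°

Central angle δ = 1.6038 rad. Interpolating on the sphere with fraction f = 0.5:
P = [sin((1−f)δ)·A + sin(fδ)·B] / sin δ = 0.7191·A + 0.7191·B in Cartesian coordinates,
giving P = (-0.2338, -0.8528, -0.4669), i.e. latitude -27.83°, longitude -105.33°.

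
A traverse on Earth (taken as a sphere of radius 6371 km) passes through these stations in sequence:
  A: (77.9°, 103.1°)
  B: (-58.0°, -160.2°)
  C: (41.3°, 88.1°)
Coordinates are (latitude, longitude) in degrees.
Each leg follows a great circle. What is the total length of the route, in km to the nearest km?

31396 km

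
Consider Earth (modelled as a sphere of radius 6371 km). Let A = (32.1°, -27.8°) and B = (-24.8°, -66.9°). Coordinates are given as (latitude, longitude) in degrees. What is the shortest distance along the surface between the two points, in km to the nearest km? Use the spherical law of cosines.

7566 km

With latitudes φ₁ = 32.100°, φ₂ = -24.800° and longitude difference Δλ = -39.100°:
cos c = sin φ₁ sin φ₂ + cos φ₁ cos φ₂ cos Δλ = (0.5314)(-0.4195) + (0.8471)(0.9078)(0.7760) = 0.37388,
so c = arccos(0.37388) = 1.18761 rad.
Distance = R·c = 6371 × 1.1876 ≈ 7566 km.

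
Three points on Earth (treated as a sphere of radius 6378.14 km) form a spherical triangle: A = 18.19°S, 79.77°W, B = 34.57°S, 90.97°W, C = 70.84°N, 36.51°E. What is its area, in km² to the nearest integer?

Side lengths (central angles): a = 2.3468, b = 2.0185, c = 0.3347 rad; semiperimeter s = 2.3500.
By l'Huilier's theorem, tan(E/4) = √[tan(s/2) tan((s−a)/2) tan((s−b)/2) tan((s−c)/2)], giving spherical excess E = 0.1277 rad.
Area = E·R² = 0.1277 × (6378.14)² ≈ 5192987 km².

5192987 km²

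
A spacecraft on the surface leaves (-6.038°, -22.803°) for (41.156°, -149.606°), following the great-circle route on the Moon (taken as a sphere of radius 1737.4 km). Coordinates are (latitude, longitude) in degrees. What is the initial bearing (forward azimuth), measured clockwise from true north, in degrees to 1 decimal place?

315.2°

Δλ = -126.803° = -2.2131 rad.
y = sin Δλ · cos φ₂ = (-0.8007)(0.7529) = -0.6029
x = cos φ₁ sin φ₂ − sin φ₁ cos φ₂ cos Δλ = (0.9945)(0.6581) − (-0.1052)(0.7529)(-0.5991) = 0.6070
θ = atan2(y, x) = -44.80°; adding 360° gives 315.2°.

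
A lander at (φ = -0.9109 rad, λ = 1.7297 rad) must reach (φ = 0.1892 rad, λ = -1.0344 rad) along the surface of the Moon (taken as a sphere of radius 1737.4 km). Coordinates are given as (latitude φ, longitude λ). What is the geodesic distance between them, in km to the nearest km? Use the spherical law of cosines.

Let φ₁ = -0.9109 rad, φ₂ = 0.1892 rad, and Δλ = -2.7641 rad.
cos c = sin φ₁ sin φ₂ + cos φ₁ cos φ₂ cos Δλ = (-0.7901)(0.1881) + (0.6130)(0.9822)(-0.9296) = -0.70829,
so c = arccos(-0.70829) = 2.35787 rad.
Distance = R·c = 1737.4 × 2.3579 ≈ 4097 km.

4097 km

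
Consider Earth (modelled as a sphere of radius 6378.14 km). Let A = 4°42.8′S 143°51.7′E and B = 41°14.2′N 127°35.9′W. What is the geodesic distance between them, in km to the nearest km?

10242 km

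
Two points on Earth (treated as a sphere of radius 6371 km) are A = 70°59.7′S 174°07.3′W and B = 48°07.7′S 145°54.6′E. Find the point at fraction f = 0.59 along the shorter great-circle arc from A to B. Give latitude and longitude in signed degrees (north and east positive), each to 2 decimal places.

Central angle δ = 0.5143 rad. Interpolating on the sphere with fraction f = 0.59:
P = [sin((1−f)δ)·A + sin(fδ)·B] / sin δ = 0.4255·A + 0.6074·B in Cartesian coordinates,
giving P = (-0.4736, 0.2130, -0.8546), i.e. latitude -58.71°, longitude 155.78°.

-58.71°, 155.78°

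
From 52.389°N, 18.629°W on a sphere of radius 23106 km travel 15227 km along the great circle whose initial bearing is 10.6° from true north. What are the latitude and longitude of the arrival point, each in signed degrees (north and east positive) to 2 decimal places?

83.52°, 68.47°

Angular distance δ = d/R = 15227/23106 = 0.65901 rad; initial bearing θ = 0.1850 rad.
sin φ₂ = sin φ₁ cos δ + cos φ₁ sin δ cos θ = (0.7922)(0.7906) + (0.6103)(0.6123)(0.9829) = 0.9936, so φ₂ = 83.52°.
Δλ = atan2(sin θ sin δ cos φ₁, cos δ − sin φ₁ sin φ₂) = atan2(0.0687, 0.0035) = 87.099°.
λ₂ = -18.629° + 87.099° = 68.47°.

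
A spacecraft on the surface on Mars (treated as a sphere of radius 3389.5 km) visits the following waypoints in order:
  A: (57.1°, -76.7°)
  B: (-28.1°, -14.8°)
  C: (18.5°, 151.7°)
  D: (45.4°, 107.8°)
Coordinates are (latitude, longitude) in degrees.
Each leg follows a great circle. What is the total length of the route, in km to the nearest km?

Leg A→B: central angle 1.7414 rad, distance 5902.5 km.
Leg B→C: central angle 2.8683 rad, distance 9722.0 km.
Leg C→D: central angle 0.7874 rad, distance 2668.7 km.
Total: 5902.5 + 9722.0 + 2668.7 ≈ 18293 km.

18293 km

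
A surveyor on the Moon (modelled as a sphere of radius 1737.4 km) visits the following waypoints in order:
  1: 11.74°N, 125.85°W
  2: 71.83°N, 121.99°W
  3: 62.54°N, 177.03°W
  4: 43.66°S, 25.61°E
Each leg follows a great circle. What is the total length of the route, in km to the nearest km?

Leg 1→2: central angle 1.0496 rad, distance 1823.5 km.
Leg 2→3: central angle 0.3885 rad, distance 675.0 km.
Leg 3→4: central angle 2.7401 rad, distance 4760.7 km.
Total: 1823.5 + 675.0 + 4760.7 ≈ 7259 km.

7259 km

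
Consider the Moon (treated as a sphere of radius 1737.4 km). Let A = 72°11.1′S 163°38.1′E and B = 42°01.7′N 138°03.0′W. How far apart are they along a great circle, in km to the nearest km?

3675 km

Let φ₁ = -1.2599 rad, φ₂ = 0.7335 rad, and Δλ = 1.0178 rad.
cos c = sin φ₁ sin φ₂ + cos φ₁ cos φ₂ cos Δλ = (-0.9520)(0.6695) + (0.3059)(0.7428)(0.5252) = -0.51803,
so c = arccos(-0.51803) = 2.11534 rad.
Distance = R·c = 1737.4 × 2.1153 ≈ 3675 km.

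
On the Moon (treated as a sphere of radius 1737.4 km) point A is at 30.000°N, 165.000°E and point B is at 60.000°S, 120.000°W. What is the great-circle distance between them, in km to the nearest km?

3297 km

Let φ₁ = 0.5236 rad, φ₂ = -1.0472 rad, and Δλ = 1.3090 rad.
cos c = sin φ₁ sin φ₂ + cos φ₁ cos φ₂ cos Δλ = (0.5000)(-0.8660) + (0.8660)(0.5000)(0.2588) = -0.32094,
so c = arccos(-0.32094) = 1.89752 rad.
Distance = R·c = 1737.4 × 1.8975 ≈ 3297 km.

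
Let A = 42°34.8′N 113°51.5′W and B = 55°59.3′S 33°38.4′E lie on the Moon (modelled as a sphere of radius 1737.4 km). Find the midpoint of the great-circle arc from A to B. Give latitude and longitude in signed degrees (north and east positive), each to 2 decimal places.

The central angle between A and B is δ = 2.7098 rad.
With f = 0.5, the slerp weights are sin((1−f)δ)/sin δ = 2.3342 and sin(fδ)/sin δ = 2.3342.
Weighted sum of the unit vectors: (2.3342)·(-0.2978,-0.6734,0.6766) + (2.3342)·(0.4657,0.3099,-0.8289) = (0.3918, -0.8486, -0.3555).
Converting back: φ = atan2(z, √(x²+y²)) = -20.82°, λ = atan2(y, x) = -65.22°.

-20.82°, -65.22°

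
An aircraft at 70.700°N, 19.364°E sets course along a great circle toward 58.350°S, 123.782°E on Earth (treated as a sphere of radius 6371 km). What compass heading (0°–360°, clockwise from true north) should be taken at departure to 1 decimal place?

107.3°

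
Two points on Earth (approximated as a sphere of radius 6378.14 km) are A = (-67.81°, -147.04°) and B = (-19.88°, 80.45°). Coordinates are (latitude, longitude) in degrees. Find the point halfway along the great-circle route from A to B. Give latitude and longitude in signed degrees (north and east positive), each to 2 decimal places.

-59.71°, 102.56°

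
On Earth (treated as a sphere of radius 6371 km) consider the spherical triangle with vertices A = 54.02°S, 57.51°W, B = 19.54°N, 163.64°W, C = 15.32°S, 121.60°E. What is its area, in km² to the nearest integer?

Side lengths (central angles): a = 1.4197, b = 1.9313, c = 2.0092 rad; semiperimeter s = 2.6801.
By l'Huilier's theorem, tan(E/4) = √[tan(s/2) tan((s−a)/2) tan((s−b)/2) tan((s−c)/2)], giving spherical excess E = 2.3115 rad.
Area = E·R² = 2.3115 × (6371)² ≈ 93823330 km².

93823330 km²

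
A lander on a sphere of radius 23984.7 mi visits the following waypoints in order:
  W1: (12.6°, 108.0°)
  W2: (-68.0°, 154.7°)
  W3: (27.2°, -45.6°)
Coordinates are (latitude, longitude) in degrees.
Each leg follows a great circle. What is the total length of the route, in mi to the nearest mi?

Leg W1→W2: central angle 1.5223 rad, distance 36512.2 mi.
Leg W2→W3: central angle 2.3984 rad, distance 57524.5 mi.
Total: 36512.2 + 57524.5 ≈ 94037 mi.

94037 mi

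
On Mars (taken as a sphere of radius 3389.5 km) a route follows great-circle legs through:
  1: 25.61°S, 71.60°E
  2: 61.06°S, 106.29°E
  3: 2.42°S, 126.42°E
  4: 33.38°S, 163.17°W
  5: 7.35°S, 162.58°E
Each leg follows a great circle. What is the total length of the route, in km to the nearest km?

Leg 1→2: central angle 0.7421 rad, distance 2515.3 km.
Leg 2→3: central angle 1.0577 rad, distance 3585.1 km.
Leg 3→4: central angle 1.2630 rad, distance 4280.9 km.
Leg 4→5: central angle 0.7152 rad, distance 2424.2 km.
Total: 2515.3 + 3585.1 + 4280.9 + 2424.2 ≈ 12806 km.

12806 km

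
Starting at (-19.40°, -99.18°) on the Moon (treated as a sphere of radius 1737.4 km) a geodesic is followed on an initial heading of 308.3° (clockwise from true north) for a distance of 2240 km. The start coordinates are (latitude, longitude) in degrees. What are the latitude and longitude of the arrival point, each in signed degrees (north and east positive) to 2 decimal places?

27.99°, -157.80°

Angular distance δ = d/R = 2240/1737.4 = 1.28928 rad; initial bearing θ = 5.3809 rad.
sin φ₂ = sin φ₁ cos δ + cos φ₁ sin δ cos θ = (-0.3322)(0.2778) + (0.9432)(0.9606)(0.6198) = 0.4693, so φ₂ = 27.99°.
Δλ = atan2(sin θ sin δ cos φ₁, cos δ − sin φ₁ sin φ₂) = atan2(-0.7111, 0.4337) = -58.621°.
λ₂ = -99.180° − 58.621° = -157.80°.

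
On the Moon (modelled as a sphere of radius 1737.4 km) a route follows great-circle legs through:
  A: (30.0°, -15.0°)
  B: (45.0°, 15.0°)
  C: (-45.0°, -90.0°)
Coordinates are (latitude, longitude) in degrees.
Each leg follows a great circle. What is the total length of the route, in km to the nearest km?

Leg A→B: central angle 0.4867 rad, distance 845.6 km.
Leg B→C: central angle 2.2516 rad, distance 3911.9 km.
Total: 845.6 + 3911.9 ≈ 4757 km.

4757 km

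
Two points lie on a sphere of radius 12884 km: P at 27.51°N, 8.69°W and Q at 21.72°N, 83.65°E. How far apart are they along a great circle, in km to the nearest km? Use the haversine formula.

In radians: φ₁ = 0.4801, φ₂ = 0.3791, Δλ = 92.340° = 1.6116 rad.
Haversine: a = sin²(Δφ/2) + cos φ₁ cos φ₂ sin²(Δλ/2) = 0.0026 + (0.8869)(0.9290)(0.5204) = 0.43135.
Central angle c = 2·arcsin(√a) = 1.43307 rad.
Distance = R·c = 12884 × 1.4331 ≈ 18464 km.

18464 km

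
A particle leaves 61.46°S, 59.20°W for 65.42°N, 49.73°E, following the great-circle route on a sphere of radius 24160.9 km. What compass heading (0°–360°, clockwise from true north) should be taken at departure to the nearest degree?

With φ₁ = -1.0727, φ₂ = 1.1418, Δλ = 1.9012 rad, the forward-azimuth formula gives
θ = atan2( sin Δλ cos φ₂ , cos φ₁ sin φ₂ − sin φ₁ cos φ₂ cos Δλ ) = atan2(0.3935, 0.3159) = 51.24°.
So the initial bearing is 51°.

51°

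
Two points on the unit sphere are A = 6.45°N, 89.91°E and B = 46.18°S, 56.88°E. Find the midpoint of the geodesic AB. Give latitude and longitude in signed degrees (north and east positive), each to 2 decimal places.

The central angle between A and B is δ = 1.0521 rad.
With f = 0.5, the slerp weights are sin((1−f)δ)/sin δ = 0.5782 and sin(fδ)/sin δ = 0.5782.
Weighted sum of the unit vectors: (0.5782)·(0.0016,0.9937,0.1123) + (0.5782)·(0.3783,0.5799,-0.7215) = (0.2196, 0.9098, -0.3522).
Converting back: φ = atan2(z, √(x²+y²)) = -20.62°, λ = atan2(y, x) = 76.43°.

-20.62°, 76.43°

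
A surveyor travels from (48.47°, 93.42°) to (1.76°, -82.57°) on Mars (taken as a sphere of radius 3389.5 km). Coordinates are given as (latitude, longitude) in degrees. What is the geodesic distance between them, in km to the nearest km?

7670 km

In radians: φ₁ = 0.8460, φ₂ = 0.0307, Δλ = -175.990° = -3.0716 rad.
Haversine: a = sin²(Δφ/2) + cos φ₁ cos φ₂ sin²(Δλ/2) = 0.1572 + (0.6630)(0.9995)(0.9988) = 0.81904.
Central angle c = 2·arcsin(√a) = 2.26280 rad.
Distance = R·c = 3389.5 × 2.2628 ≈ 7670 km.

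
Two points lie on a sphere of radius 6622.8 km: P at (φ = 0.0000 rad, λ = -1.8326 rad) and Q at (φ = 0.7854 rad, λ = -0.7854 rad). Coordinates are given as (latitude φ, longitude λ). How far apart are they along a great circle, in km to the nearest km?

8010 km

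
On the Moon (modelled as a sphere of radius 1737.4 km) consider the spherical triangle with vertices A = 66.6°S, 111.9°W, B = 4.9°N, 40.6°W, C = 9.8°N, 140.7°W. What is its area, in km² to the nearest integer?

4415352 km²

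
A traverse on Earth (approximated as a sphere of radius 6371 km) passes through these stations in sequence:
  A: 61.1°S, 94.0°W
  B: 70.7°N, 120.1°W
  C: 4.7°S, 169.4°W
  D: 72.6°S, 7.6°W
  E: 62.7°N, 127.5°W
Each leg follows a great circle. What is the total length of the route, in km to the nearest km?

52638 km

Leg A→B: central angle 2.3224 rad, distance 14796.1 km.
Leg B→C: central angle 1.4329 rad, distance 9128.9 km.
Leg C→D: central angle 1.7772 rad, distance 11322.5 km.
Leg D→E: central angle 2.7296 rad, distance 17390.3 km.
Total: 14796.1 + 9128.9 + 11322.5 + 17390.3 ≈ 52638 km.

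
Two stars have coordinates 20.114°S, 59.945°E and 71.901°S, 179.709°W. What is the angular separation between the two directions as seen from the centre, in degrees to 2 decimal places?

79.66°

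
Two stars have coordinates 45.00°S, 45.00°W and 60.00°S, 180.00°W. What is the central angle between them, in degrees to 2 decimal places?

68.75°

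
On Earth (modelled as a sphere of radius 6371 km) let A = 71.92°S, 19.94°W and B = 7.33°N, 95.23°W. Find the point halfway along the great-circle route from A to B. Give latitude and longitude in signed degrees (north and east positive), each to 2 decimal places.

-36.51°, -79.57°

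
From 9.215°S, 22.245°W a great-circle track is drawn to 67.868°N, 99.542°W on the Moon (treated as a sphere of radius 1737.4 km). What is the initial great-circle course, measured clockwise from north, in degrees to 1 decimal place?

338.4°

Δλ = -77.297° = -1.3491 rad.
y = sin Δλ · cos φ₂ = (-0.9755)(0.3767) = -0.3675
x = cos φ₁ sin φ₂ − sin φ₁ cos φ₂ cos Δλ = (0.9871)(0.9263) − (-0.1601)(0.3767)(0.2199) = 0.9276
θ = atan2(y, x) = -21.61°; adding 360° gives 338.4°.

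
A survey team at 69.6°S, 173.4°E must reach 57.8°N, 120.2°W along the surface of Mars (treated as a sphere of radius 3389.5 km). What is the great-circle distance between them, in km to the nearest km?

Let φ₁ = -1.2147 rad, φ₂ = 1.0088 rad, and Δλ = 1.1589 rad.
cos c = sin φ₁ sin φ₂ + cos φ₁ cos φ₂ cos Δλ = (-0.9373)(0.8462) + (0.3486)(0.5329)(0.4003) = -0.71876,
so c = arccos(-0.71876) = 2.37281 rad.
Distance = R·c = 3389.5 × 2.3728 ≈ 8043 km.

8043 km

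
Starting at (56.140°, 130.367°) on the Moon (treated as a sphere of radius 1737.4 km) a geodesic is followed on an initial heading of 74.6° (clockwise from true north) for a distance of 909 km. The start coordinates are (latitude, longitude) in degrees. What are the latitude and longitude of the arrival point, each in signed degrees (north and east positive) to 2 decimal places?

Angular distance δ = d/R = 909/1737.4 = 0.52320 rad; initial bearing θ = 1.3020 rad.
sin φ₂ = sin φ₁ cos δ + cos φ₁ sin δ cos θ = (0.8304)(0.8662) + (0.5572)(0.4997)(0.2656) = 0.7932, so φ₂ = 52.49°.
Δλ = atan2(sin θ sin δ cos φ₁, cos δ − sin φ₁ sin φ₂) = atan2(0.2684, 0.2075) = 52.289°.
λ₂ = 130.367° + 52.289° = 182.66° → -177.34° after wrapping to (−180°, 180°].

52.49°, -177.34°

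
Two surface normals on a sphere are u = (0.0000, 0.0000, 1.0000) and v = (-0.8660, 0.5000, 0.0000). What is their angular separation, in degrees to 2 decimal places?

90.00°

u·v = 0.0000; |u| = 1.0000, |v| = 1.0000.
cos θ = (u·v)/(|u||v|) = 0.0000, so θ = 90.00°.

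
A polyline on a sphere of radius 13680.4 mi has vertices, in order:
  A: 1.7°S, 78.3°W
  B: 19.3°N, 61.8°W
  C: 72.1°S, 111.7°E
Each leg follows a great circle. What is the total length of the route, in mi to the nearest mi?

Leg A→B: central angle 0.4630 rad, distance 6333.6 mi.
Leg B→C: central angle 2.2177 rad, distance 30339.3 mi.
Total: 6333.6 + 30339.3 ≈ 36673 mi.

36673 mi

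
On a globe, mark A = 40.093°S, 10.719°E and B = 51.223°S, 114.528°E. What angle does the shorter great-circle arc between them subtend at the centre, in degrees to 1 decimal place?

67.2°

In radians: φ₁ = -0.6998, φ₂ = -0.8940, Δλ = 103.809° = 1.8118 rad.
cos c = sin φ₁ sin φ₂ + cos φ₁ cos φ₂ cos Δλ = (-0.6440)(-0.7796) + (0.7650)(0.6263)(-0.2387) = 0.38772,
so c = arccos(0.38772) = 1.17264 rad.
So the angular separation is 67.2°.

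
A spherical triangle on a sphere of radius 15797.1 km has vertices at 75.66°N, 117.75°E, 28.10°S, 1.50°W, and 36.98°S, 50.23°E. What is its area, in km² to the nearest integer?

357109660 km²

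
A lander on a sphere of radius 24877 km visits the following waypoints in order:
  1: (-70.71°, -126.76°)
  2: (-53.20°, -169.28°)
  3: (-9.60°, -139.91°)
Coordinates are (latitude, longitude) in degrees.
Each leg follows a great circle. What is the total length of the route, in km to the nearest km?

32658 km

Leg 1→2: central angle 0.4473 rad, distance 11126.9 km.
Leg 2→3: central angle 0.8655 rad, distance 21531.1 km.
Total: 11126.9 + 21531.1 ≈ 32658 km.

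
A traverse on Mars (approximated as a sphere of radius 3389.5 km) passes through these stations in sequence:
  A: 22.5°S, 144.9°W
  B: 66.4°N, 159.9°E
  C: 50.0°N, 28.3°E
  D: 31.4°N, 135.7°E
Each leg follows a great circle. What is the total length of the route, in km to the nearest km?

13745 km

Leg A→B: central angle 1.7108 rad, distance 5798.9 km.
Leg B→C: central angle 1.0109 rad, distance 3426.4 km.
Leg C→D: central angle 1.3335 rad, distance 4520.0 km.
Total: 5798.9 + 3426.4 + 4520.0 ≈ 13745 km.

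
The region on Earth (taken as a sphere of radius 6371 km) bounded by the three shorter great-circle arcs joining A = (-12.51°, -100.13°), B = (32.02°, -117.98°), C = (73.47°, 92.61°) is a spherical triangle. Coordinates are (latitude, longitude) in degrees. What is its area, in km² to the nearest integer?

Side lengths (central angles): a = 1.2654, b = 2.0698, c = 0.8325 rad; semiperimeter s = 2.0839.
By l'Huilier's theorem, tan(E/4) = √[tan(s/2) tan((s−a)/2) tan((s−b)/2) tan((s−c)/2)], giving spherical excess E = 0.2451 rad.
Area = E·R² = 0.2451 × (6371)² ≈ 9949566 km².

9949566 km²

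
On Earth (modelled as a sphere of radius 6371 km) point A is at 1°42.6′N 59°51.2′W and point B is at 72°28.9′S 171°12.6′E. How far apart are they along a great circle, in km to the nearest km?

11405 km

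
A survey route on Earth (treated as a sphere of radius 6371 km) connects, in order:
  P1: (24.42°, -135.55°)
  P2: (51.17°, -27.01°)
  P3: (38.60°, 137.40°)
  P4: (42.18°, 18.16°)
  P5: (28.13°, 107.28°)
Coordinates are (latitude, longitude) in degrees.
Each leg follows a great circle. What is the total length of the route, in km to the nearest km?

Leg P1→P2: central angle 1.4298 rad, distance 9109.3 km.
Leg P2→P3: central angle 1.5568 rad, distance 9918.3 km.
Leg P3→P4: central angle 1.4344 rad, distance 9138.3 km.
Leg P4→P5: central angle 1.2381 rad, distance 7887.8 km.
Total: 9109.3 + 9918.3 + 9138.3 + 7887.8 ≈ 36054 km.

36054 km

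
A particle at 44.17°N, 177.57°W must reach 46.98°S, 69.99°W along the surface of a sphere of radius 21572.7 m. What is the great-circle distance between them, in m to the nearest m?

In radians: φ₁ = 0.7709, φ₂ = -0.8200, Δλ = 107.580° = 1.8776 rad.
cos c = sin φ₁ sin φ₂ + cos φ₁ cos φ₂ cos Δλ = (0.6968)(-0.7311) + (0.7173)(0.6823)(-0.3020) = -0.65724,
so c = arccos(-0.65724) = 2.28795 rad.
Distance = R·c = 21572.7 × 2.2879 ≈ 49357 m.

49357 m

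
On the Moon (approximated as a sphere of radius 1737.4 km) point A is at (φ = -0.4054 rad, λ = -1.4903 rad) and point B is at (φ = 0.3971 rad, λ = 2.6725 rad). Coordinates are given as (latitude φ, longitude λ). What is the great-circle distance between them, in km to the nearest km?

3837 km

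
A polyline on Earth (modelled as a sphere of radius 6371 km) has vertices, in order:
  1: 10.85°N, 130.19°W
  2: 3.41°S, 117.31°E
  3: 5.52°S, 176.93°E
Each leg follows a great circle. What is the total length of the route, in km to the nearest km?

19146 km

Leg 1→2: central angle 1.9675 rad, distance 12534.9 km.
Leg 2→3: central angle 1.0377 rad, distance 6611.1 km.
Total: 12534.9 + 6611.1 ≈ 19146 km.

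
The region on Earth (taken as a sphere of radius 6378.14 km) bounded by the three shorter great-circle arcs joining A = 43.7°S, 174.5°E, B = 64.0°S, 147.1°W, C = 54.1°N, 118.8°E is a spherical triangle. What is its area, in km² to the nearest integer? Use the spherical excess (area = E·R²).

2214347 km²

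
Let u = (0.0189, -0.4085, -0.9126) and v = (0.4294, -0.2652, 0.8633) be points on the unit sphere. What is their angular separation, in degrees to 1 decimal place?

132.2°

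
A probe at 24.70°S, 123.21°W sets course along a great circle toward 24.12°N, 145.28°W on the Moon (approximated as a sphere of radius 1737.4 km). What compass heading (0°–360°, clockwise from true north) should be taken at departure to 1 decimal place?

Δλ = -22.070° = -0.3852 rad.
y = sin Δλ · cos φ₂ = (-0.3757)(0.9127) = -0.3429
x = cos φ₁ sin φ₂ − sin φ₁ cos φ₂ cos Δλ = (0.9085)(0.4086) − (-0.4179)(0.9127)(0.9267) = 0.7247
θ = atan2(y, x) = -25.32°; adding 360° gives 334.7°.

334.7°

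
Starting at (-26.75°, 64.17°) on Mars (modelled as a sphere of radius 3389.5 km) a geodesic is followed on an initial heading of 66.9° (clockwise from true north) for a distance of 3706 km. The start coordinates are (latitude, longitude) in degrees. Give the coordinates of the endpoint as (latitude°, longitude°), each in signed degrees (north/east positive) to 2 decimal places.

5.99°, 119.40°

Angular distance δ = d/R = 3706/3389.5 = 1.09338 rad; initial bearing θ = 1.1676 rad.
sin φ₂ = sin φ₁ cos δ + cos φ₁ sin δ cos θ = (-0.4501)(0.4595) + (0.8930)(0.8882)(0.3923) = 0.1044, so φ₂ = 5.99°.
Δλ = atan2(sin θ sin δ cos φ₁, cos δ − sin φ₁ sin φ₂) = atan2(0.7295, 0.5065) = 55.231°.
λ₂ = 64.170° + 55.231° = 119.40°.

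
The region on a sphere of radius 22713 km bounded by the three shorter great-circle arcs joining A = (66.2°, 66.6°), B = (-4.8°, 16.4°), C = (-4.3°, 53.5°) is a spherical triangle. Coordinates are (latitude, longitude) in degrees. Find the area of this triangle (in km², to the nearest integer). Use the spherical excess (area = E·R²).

247781717 km²

Side lengths (central angles): a = 0.6455, b = 1.2415, c = 1.3890 rad; semiperimeter s = 1.6380.
By l'Huilier's theorem, tan(E/4) = √[tan(s/2) tan((s−a)/2) tan((s−b)/2) tan((s−c)/2)], giving spherical excess E = 0.4803 rad.
Area = E·R² = 0.4803 × (22713)² ≈ 247781717 km².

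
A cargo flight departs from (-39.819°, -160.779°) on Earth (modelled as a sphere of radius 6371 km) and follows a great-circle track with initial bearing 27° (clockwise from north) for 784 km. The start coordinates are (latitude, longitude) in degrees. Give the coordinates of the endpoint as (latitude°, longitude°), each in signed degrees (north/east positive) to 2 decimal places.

-33.47°, -156.95°

Angular distance δ = d/R = 784/6371 = 0.12306 rad; initial bearing θ = 0.4712 rad.
sin φ₂ = sin φ₁ cos δ + cos φ₁ sin δ cos θ = (-0.6404)(0.9924) + (0.7681)(0.1227)(0.8910) = -0.5515, so φ₂ = -33.47°.
Δλ = atan2(sin θ sin δ cos φ₁, cos δ − sin φ₁ sin φ₂) = atan2(0.0428, 0.6393) = 3.830°.
λ₂ = -160.779° + 3.830° = -156.95°.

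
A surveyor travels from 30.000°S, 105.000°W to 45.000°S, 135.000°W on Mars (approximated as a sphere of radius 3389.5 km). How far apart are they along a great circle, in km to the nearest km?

With latitudes φ₁ = -30.000°, φ₂ = -45.000° and longitude difference Δλ = -30.000°:
Haversine: a = sin²(Δφ/2) + cos φ₁ cos φ₂ sin²(Δλ/2) = 0.0170 + (0.8660)(0.7071)(0.0670) = 0.05806.
Central angle c = 2·arcsin(√a) = 0.48669 rad.
Distance = R·c = 3389.5 × 0.4867 ≈ 1650 km.

1650 km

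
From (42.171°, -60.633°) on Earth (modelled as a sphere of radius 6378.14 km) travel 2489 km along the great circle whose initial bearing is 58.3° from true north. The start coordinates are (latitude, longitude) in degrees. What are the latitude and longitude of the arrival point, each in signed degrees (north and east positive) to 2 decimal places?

Angular distance δ = d/R = 2489/6378.14 = 0.39024 rad; initial bearing θ = 1.0175 rad.
sin φ₂ = sin φ₁ cos δ + cos φ₁ sin δ cos θ = (0.6713)(0.9248) + (0.7411)(0.3804)(0.5255) = 0.7690, so φ₂ = 50.27°.
Δλ = atan2(sin θ sin δ cos φ₁, cos δ − sin φ₁ sin φ₂) = atan2(0.2399, 0.4085) = 30.420°.
λ₂ = -60.633° + 30.420° = -30.21°.

50.27°, -30.21°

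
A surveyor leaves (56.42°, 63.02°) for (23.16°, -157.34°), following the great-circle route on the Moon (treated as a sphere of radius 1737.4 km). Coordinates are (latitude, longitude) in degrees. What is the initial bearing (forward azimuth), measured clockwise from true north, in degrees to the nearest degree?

Δλ = 139.640° = 2.4372 rad.
y = sin Δλ · cos φ₂ = (0.6476)(0.9194) = 0.5954
x = cos φ₁ sin φ₂ − sin φ₁ cos φ₂ cos Δλ = (0.5531)(0.3933) − (0.8331)(0.9194)(-0.7620) = 0.8012
θ = atan2(y, x) = 36.62°, so the bearing is 37°.

37°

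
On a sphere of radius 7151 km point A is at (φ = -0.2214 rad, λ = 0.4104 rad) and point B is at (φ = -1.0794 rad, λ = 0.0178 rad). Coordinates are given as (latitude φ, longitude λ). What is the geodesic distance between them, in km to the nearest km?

Let φ₁ = -0.2214 rad, φ₂ = -1.0794 rad, and Δλ = -0.3926 rad.
cos c = sin φ₁ sin φ₂ + cos φ₁ cos φ₂ cos Δλ = (-0.2196)(-0.8817) + (0.9756)(0.4719)(0.9239) = 0.61893,
so c = arccos(0.61893) = 0.90342 rad.
Distance = R·c = 7151 × 0.9034 ≈ 6460 km.

6460 km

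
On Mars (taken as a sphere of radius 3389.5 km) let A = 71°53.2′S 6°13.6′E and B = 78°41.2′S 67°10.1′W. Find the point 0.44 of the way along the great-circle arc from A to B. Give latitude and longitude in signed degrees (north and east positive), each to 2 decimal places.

Central angle δ = 0.3195 rad. Interpolating on the sphere with fraction f = 0.44:
P = [sin((1−f)δ)·A + sin(fδ)·B] / sin δ = 0.5666·A + 0.4461·B in Cartesian coordinates,
giving P = (0.2091, -0.0616, -0.9760), i.e. latitude -77.41°, longitude -16.40°.

-77.41°, -16.40°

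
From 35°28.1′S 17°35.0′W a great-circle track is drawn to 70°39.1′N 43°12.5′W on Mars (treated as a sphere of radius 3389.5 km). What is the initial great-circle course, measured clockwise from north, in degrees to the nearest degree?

Δλ = -25.625° = -0.4472 rad.
y = sin Δλ · cos φ₂ = (-0.4325)(0.3313) = -0.1433
x = cos φ₁ sin φ₂ − sin φ₁ cos φ₂ cos Δλ = (0.8144)(0.9435) − (-0.5803)(0.3313)(0.9016) = 0.9418
θ = atan2(y, x) = -8.65°; adding 360° gives 351°.

351°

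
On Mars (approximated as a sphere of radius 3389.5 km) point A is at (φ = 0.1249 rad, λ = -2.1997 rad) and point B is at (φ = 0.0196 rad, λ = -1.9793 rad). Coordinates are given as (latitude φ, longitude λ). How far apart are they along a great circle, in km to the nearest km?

Let φ₁ = 0.1249 rad, φ₂ = 0.0196 rad, and Δλ = 0.2204 rad.
Haversine: a = sin²(Δφ/2) + cos φ₁ cos φ₂ sin²(Δλ/2) = 0.0028 + (0.9922)(0.9998)(0.0121) = 0.01477.
Central angle c = 2·arcsin(√a) = 0.24365 rad.
Distance = R·c = 3389.5 × 0.2436 ≈ 826 km.

826 km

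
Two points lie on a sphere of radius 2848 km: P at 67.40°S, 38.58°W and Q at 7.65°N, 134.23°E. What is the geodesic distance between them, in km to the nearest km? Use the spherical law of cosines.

5967 km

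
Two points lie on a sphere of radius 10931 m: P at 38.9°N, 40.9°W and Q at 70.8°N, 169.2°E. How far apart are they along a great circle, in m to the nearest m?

In radians: φ₁ = 0.6789, φ₂ = 1.2357, Δλ = -149.900° = -2.6162 rad.
cos c = sin φ₁ sin φ₂ + cos φ₁ cos φ₂ cos Δλ = (0.6280)(0.9444) + (0.7782)(0.3289)(-0.8652) = 0.37161,
so c = arccos(0.37161) = 1.19006 rad.
Distance = R·c = 10931 × 1.1901 ≈ 13008 m.

13008 m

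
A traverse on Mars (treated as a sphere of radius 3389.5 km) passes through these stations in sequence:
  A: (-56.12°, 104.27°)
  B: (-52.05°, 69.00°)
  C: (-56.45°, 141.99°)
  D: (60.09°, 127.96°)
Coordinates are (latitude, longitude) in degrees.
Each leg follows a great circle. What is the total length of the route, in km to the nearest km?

10574 km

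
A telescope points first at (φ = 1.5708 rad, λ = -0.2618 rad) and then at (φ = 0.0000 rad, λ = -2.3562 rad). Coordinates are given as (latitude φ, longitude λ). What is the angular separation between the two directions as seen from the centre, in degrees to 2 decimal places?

In radians: φ₁ = 1.5708, φ₂ = 0.0000, Δλ = -120.000° = -2.0944 rad.
Haversine: a = sin²(Δφ/2) + cos φ₁ cos φ₂ sin²(Δλ/2) = 0.5000 + (-0.0000)(1.0000)(0.7500) = 0.50000.
Central angle c = 2·arcsin(√a) = 1.57079 rad.
So the angular separation is 90.00°.

90.00°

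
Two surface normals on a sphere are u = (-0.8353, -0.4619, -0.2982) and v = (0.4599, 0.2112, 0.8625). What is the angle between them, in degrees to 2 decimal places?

u·v = -0.7389; |u| = 1.0000, |v| = 1.0000.
cos θ = (u·v)/(|u||v|) = -0.7389, so θ = 137.64°.

137.64°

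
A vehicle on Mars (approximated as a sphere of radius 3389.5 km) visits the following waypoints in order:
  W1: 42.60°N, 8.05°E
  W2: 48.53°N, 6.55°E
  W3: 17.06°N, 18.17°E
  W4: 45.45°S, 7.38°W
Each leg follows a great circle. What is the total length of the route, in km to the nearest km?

6245 km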